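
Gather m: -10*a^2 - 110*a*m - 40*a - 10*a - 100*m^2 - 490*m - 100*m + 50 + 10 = -10*a^2 - 50*a - 100*m^2 + m*(-110*a - 590) + 60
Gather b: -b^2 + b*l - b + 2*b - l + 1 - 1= -b^2 + b*(l + 1) - l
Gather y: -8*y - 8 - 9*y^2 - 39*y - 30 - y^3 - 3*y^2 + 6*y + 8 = -y^3 - 12*y^2 - 41*y - 30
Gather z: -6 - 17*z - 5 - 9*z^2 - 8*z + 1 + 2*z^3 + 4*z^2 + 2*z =2*z^3 - 5*z^2 - 23*z - 10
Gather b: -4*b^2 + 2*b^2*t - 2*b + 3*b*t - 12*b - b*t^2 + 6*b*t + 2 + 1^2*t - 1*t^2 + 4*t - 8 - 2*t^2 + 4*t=b^2*(2*t - 4) + b*(-t^2 + 9*t - 14) - 3*t^2 + 9*t - 6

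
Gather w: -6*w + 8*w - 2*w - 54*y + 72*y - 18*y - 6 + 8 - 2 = 0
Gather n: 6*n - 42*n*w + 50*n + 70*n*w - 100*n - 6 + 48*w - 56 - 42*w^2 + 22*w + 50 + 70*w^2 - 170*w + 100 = n*(28*w - 44) + 28*w^2 - 100*w + 88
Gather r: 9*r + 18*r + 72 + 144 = 27*r + 216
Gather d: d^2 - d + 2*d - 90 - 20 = d^2 + d - 110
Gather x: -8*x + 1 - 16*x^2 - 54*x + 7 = -16*x^2 - 62*x + 8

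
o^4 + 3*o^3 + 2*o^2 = o^2*(o + 1)*(o + 2)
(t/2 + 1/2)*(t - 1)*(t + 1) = t^3/2 + t^2/2 - t/2 - 1/2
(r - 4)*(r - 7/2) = r^2 - 15*r/2 + 14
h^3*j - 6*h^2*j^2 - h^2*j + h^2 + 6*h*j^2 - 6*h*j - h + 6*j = (h - 1)*(h - 6*j)*(h*j + 1)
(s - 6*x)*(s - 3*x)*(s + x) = s^3 - 8*s^2*x + 9*s*x^2 + 18*x^3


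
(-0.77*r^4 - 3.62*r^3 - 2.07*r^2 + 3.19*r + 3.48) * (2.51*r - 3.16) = -1.9327*r^5 - 6.653*r^4 + 6.2435*r^3 + 14.5481*r^2 - 1.3456*r - 10.9968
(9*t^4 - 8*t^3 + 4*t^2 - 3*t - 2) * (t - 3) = 9*t^5 - 35*t^4 + 28*t^3 - 15*t^2 + 7*t + 6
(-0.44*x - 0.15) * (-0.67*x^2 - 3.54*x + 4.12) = 0.2948*x^3 + 1.6581*x^2 - 1.2818*x - 0.618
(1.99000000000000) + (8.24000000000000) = 10.2300000000000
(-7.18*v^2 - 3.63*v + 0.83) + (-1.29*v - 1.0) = -7.18*v^2 - 4.92*v - 0.17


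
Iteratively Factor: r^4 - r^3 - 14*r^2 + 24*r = (r - 2)*(r^3 + r^2 - 12*r) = (r - 2)*(r + 4)*(r^2 - 3*r) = (r - 3)*(r - 2)*(r + 4)*(r)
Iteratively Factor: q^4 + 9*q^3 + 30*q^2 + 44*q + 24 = (q + 2)*(q^3 + 7*q^2 + 16*q + 12) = (q + 2)^2*(q^2 + 5*q + 6) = (q + 2)^2*(q + 3)*(q + 2)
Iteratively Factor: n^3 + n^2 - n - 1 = (n + 1)*(n^2 - 1) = (n + 1)^2*(n - 1)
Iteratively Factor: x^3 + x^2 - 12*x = (x - 3)*(x^2 + 4*x) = x*(x - 3)*(x + 4)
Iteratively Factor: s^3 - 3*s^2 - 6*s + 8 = (s - 1)*(s^2 - 2*s - 8) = (s - 4)*(s - 1)*(s + 2)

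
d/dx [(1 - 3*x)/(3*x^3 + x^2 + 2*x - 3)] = (-9*x^3 - 3*x^2 - 6*x + (3*x - 1)*(9*x^2 + 2*x + 2) + 9)/(3*x^3 + x^2 + 2*x - 3)^2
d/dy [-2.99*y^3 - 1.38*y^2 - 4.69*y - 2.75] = -8.97*y^2 - 2.76*y - 4.69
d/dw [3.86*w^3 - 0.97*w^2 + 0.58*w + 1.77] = 11.58*w^2 - 1.94*w + 0.58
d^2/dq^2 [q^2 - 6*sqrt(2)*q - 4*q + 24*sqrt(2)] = 2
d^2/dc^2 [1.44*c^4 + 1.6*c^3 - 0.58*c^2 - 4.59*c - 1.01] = 17.28*c^2 + 9.6*c - 1.16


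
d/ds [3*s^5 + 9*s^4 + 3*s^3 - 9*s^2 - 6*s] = 15*s^4 + 36*s^3 + 9*s^2 - 18*s - 6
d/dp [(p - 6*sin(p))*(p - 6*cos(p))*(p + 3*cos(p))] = 3*p^2*sin(p) - 6*p^2*cos(p) + 3*p^2 - 12*p*sin(p) + 18*sqrt(2)*p*sin(2*p + pi/4) - 6*p*cos(p) + 27*cos(p) + 81*cos(3*p) - 9*sqrt(2)*cos(2*p + pi/4) - 9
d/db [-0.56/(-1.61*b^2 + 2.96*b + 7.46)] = (1.6576 - 1.8032*b)/(-1.61*b^2 + 2.96*b + 7.46)^2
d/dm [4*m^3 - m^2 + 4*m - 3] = 12*m^2 - 2*m + 4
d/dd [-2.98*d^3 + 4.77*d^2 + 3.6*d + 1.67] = -8.94*d^2 + 9.54*d + 3.6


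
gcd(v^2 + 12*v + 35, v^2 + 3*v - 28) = v + 7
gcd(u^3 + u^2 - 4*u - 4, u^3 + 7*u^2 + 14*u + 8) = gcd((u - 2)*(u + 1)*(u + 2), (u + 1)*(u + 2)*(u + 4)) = u^2 + 3*u + 2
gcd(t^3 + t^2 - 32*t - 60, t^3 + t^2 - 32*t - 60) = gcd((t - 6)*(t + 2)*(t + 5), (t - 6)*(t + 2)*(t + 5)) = t^3 + t^2 - 32*t - 60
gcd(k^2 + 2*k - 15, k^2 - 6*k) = 1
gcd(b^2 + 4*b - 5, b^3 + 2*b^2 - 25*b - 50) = b + 5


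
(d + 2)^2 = d^2 + 4*d + 4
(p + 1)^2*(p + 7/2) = p^3 + 11*p^2/2 + 8*p + 7/2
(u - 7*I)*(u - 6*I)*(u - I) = u^3 - 14*I*u^2 - 55*u + 42*I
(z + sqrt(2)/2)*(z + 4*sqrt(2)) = z^2 + 9*sqrt(2)*z/2 + 4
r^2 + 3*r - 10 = (r - 2)*(r + 5)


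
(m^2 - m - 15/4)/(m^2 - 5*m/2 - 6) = (m - 5/2)/(m - 4)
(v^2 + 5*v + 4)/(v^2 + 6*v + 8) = (v + 1)/(v + 2)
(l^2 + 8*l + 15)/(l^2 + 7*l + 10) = (l + 3)/(l + 2)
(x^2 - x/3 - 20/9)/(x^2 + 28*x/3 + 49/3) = (9*x^2 - 3*x - 20)/(3*(3*x^2 + 28*x + 49))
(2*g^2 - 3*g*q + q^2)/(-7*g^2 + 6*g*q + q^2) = (-2*g + q)/(7*g + q)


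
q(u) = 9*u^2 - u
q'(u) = 18*u - 1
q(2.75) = 65.31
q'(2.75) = 48.50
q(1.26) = 13.03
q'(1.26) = 21.68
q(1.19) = 11.55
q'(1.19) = 20.42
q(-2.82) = 74.39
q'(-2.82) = -51.76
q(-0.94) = 8.89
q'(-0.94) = -17.92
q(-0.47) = 2.46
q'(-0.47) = -9.46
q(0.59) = 2.54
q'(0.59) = 9.62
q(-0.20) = 0.56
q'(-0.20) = -4.60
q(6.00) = 318.00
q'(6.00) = 107.00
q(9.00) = 720.00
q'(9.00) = 161.00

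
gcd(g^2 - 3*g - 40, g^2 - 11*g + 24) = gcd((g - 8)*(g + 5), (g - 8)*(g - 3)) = g - 8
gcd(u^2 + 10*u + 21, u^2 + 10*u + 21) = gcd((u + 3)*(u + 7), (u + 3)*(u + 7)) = u^2 + 10*u + 21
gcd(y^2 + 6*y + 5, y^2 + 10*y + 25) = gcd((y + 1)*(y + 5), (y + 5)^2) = y + 5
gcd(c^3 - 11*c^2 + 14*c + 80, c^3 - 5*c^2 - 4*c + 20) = c^2 - 3*c - 10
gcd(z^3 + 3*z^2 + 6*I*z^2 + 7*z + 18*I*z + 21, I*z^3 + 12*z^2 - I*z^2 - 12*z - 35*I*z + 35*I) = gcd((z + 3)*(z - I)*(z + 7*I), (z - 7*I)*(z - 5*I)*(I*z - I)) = 1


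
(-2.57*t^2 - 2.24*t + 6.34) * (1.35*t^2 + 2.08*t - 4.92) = -3.4695*t^4 - 8.3696*t^3 + 16.5442*t^2 + 24.208*t - 31.1928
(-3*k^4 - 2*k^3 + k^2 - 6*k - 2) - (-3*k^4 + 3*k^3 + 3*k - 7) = -5*k^3 + k^2 - 9*k + 5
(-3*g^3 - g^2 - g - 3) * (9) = -27*g^3 - 9*g^2 - 9*g - 27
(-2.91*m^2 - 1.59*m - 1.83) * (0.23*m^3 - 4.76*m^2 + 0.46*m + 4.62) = -0.6693*m^5 + 13.4859*m^4 + 5.8089*m^3 - 5.4648*m^2 - 8.1876*m - 8.4546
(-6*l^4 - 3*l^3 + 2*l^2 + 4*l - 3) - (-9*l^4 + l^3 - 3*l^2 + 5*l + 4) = 3*l^4 - 4*l^3 + 5*l^2 - l - 7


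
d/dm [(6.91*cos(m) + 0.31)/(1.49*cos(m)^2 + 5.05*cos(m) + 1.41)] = (10.2959*cos(m)^2 + 0.9238*cos(m) - 8.1776)*sin(m)/(2.2201*cos(m)^4 + 15.049*cos(m)^3 + 29.7043*cos(m)^2 + 14.241*cos(m) + 1.9881)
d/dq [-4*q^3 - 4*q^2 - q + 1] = -12*q^2 - 8*q - 1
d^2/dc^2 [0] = 0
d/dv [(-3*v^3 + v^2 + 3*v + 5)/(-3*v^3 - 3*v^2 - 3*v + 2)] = (12*v^4 + 36*v^3 + 33*v^2 + 34*v + 21)/(9*v^6 + 18*v^5 + 27*v^4 + 6*v^3 - 3*v^2 - 12*v + 4)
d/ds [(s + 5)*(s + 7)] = 2*s + 12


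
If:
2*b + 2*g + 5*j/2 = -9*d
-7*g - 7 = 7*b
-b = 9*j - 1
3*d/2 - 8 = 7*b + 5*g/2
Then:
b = -563/481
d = 224/1443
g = 82/481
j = 116/481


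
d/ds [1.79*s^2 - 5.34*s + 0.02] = 3.58*s - 5.34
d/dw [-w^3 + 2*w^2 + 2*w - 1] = -3*w^2 + 4*w + 2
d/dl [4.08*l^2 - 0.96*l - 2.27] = 8.16*l - 0.96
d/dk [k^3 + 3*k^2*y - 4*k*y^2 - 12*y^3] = 3*k^2 + 6*k*y - 4*y^2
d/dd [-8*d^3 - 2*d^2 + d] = -24*d^2 - 4*d + 1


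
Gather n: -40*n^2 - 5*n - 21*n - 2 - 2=-40*n^2 - 26*n - 4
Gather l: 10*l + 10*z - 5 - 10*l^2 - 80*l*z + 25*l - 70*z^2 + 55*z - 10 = -10*l^2 + l*(35 - 80*z) - 70*z^2 + 65*z - 15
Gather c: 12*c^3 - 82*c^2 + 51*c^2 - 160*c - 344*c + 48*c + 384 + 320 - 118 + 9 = 12*c^3 - 31*c^2 - 456*c + 595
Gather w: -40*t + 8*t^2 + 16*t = 8*t^2 - 24*t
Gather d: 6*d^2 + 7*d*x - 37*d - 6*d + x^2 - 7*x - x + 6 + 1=6*d^2 + d*(7*x - 43) + x^2 - 8*x + 7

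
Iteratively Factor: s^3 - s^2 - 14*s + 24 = (s - 3)*(s^2 + 2*s - 8) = (s - 3)*(s + 4)*(s - 2)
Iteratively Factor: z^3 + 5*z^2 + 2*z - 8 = (z + 2)*(z^2 + 3*z - 4) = (z - 1)*(z + 2)*(z + 4)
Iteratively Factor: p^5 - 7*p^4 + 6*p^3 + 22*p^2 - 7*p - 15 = (p + 1)*(p^4 - 8*p^3 + 14*p^2 + 8*p - 15) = (p - 1)*(p + 1)*(p^3 - 7*p^2 + 7*p + 15) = (p - 1)*(p + 1)^2*(p^2 - 8*p + 15) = (p - 3)*(p - 1)*(p + 1)^2*(p - 5)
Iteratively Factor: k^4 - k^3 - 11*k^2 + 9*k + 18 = (k + 3)*(k^3 - 4*k^2 + k + 6) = (k - 2)*(k + 3)*(k^2 - 2*k - 3) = (k - 2)*(k + 1)*(k + 3)*(k - 3)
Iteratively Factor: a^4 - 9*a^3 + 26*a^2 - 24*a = (a - 2)*(a^3 - 7*a^2 + 12*a) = a*(a - 2)*(a^2 - 7*a + 12) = a*(a - 4)*(a - 2)*(a - 3)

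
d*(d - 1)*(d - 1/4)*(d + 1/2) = d^4 - 3*d^3/4 - 3*d^2/8 + d/8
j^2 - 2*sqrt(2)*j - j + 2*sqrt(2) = (j - 1)*(j - 2*sqrt(2))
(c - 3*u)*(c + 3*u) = c^2 - 9*u^2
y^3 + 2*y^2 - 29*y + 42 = (y - 3)*(y - 2)*(y + 7)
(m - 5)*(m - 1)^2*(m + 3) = m^4 - 4*m^3 - 10*m^2 + 28*m - 15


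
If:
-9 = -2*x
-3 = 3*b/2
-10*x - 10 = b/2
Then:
No Solution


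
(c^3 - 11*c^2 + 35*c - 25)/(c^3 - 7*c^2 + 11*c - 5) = (c - 5)/(c - 1)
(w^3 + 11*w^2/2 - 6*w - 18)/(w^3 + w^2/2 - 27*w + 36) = (2*w^2 - w - 6)/(2*w^2 - 11*w + 12)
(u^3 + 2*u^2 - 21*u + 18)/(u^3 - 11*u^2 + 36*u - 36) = (u^2 + 5*u - 6)/(u^2 - 8*u + 12)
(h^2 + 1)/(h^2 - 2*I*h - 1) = (h + I)/(h - I)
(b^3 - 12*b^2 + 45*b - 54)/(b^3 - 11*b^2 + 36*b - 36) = (b - 3)/(b - 2)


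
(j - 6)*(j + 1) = j^2 - 5*j - 6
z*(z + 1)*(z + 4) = z^3 + 5*z^2 + 4*z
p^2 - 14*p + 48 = (p - 8)*(p - 6)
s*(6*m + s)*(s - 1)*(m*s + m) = 6*m^2*s^3 - 6*m^2*s + m*s^4 - m*s^2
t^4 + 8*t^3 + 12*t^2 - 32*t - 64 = (t - 2)*(t + 2)*(t + 4)^2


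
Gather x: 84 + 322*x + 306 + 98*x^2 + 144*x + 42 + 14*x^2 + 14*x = 112*x^2 + 480*x + 432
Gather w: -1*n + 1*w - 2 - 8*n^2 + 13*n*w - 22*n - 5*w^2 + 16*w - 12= -8*n^2 - 23*n - 5*w^2 + w*(13*n + 17) - 14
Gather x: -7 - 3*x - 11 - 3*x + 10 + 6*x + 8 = 0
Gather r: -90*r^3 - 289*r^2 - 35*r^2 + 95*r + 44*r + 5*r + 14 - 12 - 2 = -90*r^3 - 324*r^2 + 144*r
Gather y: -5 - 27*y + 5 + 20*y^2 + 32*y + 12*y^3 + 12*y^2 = 12*y^3 + 32*y^2 + 5*y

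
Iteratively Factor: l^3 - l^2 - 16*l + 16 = (l + 4)*(l^2 - 5*l + 4) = (l - 4)*(l + 4)*(l - 1)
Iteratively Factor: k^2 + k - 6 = (k + 3)*(k - 2)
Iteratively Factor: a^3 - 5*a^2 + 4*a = (a - 4)*(a^2 - a) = (a - 4)*(a - 1)*(a)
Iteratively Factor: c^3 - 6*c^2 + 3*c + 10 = (c - 2)*(c^2 - 4*c - 5) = (c - 5)*(c - 2)*(c + 1)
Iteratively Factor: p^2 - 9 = (p - 3)*(p + 3)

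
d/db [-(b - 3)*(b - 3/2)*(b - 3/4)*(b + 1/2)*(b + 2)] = -5*b^4 + 11*b^3 + 51*b^2/4 - 177*b/8 + 9/16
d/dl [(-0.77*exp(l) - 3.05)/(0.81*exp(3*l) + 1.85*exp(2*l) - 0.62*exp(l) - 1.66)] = (1.2474*exp(3*l) + 8.836*exp(2*l) + 11.285*exp(l) - 0.6128)*exp(l)/(0.6561*exp(6*l) + 2.997*exp(5*l) + 2.4181*exp(4*l) - 4.9832*exp(3*l) - 5.7576*exp(2*l) + 2.0584*exp(l) + 2.7556)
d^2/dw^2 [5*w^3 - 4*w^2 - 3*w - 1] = 30*w - 8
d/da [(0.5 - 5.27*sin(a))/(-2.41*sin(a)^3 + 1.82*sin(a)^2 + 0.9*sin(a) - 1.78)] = (-25.4014*sin(a)^3 + 13.2064*sin(a)^2 - 1.82*sin(a) + 8.9306)*cos(a)/(5.8081*sin(a)^6 - 8.7724*sin(a)^5 - 1.0256*sin(a)^4 + 11.8556*sin(a)^3 - 5.6692*sin(a)^2 - 3.204*sin(a) + 3.1684)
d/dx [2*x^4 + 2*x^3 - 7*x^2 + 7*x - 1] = 8*x^3 + 6*x^2 - 14*x + 7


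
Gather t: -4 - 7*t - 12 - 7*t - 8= -14*t - 24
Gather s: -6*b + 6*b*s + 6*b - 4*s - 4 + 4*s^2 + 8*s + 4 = 4*s^2 + s*(6*b + 4)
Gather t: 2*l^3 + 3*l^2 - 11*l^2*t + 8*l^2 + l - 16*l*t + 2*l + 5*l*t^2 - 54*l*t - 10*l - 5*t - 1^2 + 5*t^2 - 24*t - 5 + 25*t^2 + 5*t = 2*l^3 + 11*l^2 - 7*l + t^2*(5*l + 30) + t*(-11*l^2 - 70*l - 24) - 6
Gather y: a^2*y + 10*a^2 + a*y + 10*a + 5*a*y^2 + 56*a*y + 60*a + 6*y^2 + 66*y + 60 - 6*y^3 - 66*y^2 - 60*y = 10*a^2 + 70*a - 6*y^3 + y^2*(5*a - 60) + y*(a^2 + 57*a + 6) + 60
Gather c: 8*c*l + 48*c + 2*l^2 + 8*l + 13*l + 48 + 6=c*(8*l + 48) + 2*l^2 + 21*l + 54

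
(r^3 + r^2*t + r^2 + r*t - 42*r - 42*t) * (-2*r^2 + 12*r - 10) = -2*r^5 - 2*r^4*t + 10*r^4 + 10*r^3*t + 86*r^3 + 86*r^2*t - 514*r^2 - 514*r*t + 420*r + 420*t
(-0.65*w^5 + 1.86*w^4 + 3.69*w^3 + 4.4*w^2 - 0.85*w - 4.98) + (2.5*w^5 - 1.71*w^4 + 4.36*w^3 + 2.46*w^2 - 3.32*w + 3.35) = 1.85*w^5 + 0.15*w^4 + 8.05*w^3 + 6.86*w^2 - 4.17*w - 1.63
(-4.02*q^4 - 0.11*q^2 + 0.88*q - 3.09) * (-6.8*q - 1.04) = 27.336*q^5 + 4.1808*q^4 + 0.748*q^3 - 5.8696*q^2 + 20.0968*q + 3.2136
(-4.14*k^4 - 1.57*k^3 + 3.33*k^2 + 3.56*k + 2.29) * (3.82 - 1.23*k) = 5.0922*k^5 - 13.8837*k^4 - 10.0933*k^3 + 8.3418*k^2 + 10.7825*k + 8.7478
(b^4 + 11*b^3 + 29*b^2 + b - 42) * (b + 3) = b^5 + 14*b^4 + 62*b^3 + 88*b^2 - 39*b - 126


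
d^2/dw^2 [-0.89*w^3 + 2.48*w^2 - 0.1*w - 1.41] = 4.96 - 5.34*w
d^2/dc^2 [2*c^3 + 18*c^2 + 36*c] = 12*c + 36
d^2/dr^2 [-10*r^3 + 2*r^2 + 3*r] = 4 - 60*r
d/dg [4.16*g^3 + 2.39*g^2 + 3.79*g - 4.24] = 12.48*g^2 + 4.78*g + 3.79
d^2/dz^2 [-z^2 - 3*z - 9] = -2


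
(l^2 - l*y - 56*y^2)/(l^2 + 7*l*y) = (l - 8*y)/l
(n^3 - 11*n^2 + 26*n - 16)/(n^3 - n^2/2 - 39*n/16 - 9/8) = 16*(n^2 - 9*n + 8)/(16*n^2 + 24*n + 9)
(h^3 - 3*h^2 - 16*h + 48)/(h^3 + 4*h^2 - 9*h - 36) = (h - 4)/(h + 3)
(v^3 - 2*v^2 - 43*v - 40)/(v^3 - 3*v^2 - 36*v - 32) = (v + 5)/(v + 4)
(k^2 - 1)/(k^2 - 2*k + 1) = (k + 1)/(k - 1)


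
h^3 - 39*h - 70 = (h - 7)*(h + 2)*(h + 5)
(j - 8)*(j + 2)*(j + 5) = j^3 - j^2 - 46*j - 80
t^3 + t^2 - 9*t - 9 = (t - 3)*(t + 1)*(t + 3)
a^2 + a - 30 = (a - 5)*(a + 6)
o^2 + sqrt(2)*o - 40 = (o - 4*sqrt(2))*(o + 5*sqrt(2))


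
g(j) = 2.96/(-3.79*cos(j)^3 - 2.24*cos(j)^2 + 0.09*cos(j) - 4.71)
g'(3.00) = -0.25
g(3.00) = -0.89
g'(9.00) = -0.45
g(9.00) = -0.78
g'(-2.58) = 0.40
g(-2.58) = -0.72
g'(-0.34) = 0.15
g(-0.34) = -0.30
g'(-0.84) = 0.38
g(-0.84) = -0.44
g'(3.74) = 0.38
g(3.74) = -0.71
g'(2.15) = -0.09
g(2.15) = -0.62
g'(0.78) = -0.36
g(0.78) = -0.41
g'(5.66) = 0.29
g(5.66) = -0.36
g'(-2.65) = 0.43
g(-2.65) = -0.75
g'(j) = 2.96*(-11.37*sin(j)*cos(j)^2 - 4.48*sin(j)*cos(j) + 0.09*sin(j))/(-3.79*cos(j)^3 - 2.24*cos(j)^2 + 0.09*cos(j) - 4.71)^2 = (-33.6552*cos(j)^2 - 13.2608*cos(j) + 0.2664)*sin(j)/(3.79*cos(j)^3 + 2.24*cos(j)^2 - 0.09*cos(j) + 4.71)^2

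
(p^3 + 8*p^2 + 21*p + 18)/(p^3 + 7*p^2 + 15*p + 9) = (p + 2)/(p + 1)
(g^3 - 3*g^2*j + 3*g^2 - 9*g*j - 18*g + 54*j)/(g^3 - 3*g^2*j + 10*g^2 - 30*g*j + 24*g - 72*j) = (g - 3)/(g + 4)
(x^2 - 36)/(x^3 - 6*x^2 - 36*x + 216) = 1/(x - 6)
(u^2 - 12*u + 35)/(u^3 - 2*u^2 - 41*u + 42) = (u - 5)/(u^2 + 5*u - 6)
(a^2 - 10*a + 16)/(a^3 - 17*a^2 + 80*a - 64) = (a - 2)/(a^2 - 9*a + 8)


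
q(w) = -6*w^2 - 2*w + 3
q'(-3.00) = 34.00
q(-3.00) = -45.00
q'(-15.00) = 178.00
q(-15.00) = -1317.00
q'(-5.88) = 68.56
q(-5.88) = -192.69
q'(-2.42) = 27.04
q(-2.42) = -27.30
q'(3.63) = -45.56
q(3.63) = -83.32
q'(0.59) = -9.08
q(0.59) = -0.27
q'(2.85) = -36.20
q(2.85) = -51.44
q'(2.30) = -29.60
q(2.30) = -33.34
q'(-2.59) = 29.08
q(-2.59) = -32.07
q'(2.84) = -36.08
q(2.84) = -51.07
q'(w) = -12*w - 2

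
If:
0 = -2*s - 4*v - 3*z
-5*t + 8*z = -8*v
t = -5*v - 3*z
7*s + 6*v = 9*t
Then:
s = 0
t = 0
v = 0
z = 0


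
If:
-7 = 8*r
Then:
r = -7/8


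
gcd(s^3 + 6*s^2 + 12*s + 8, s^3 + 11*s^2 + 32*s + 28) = s^2 + 4*s + 4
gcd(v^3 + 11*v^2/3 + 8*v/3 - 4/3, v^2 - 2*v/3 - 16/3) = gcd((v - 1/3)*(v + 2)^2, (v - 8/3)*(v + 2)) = v + 2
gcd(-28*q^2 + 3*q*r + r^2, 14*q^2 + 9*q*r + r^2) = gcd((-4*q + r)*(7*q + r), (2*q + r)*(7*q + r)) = 7*q + r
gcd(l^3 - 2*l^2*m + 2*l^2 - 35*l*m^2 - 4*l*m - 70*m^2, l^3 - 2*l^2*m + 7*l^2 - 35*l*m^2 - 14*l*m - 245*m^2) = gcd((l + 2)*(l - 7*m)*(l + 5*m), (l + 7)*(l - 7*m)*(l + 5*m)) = l^2 - 2*l*m - 35*m^2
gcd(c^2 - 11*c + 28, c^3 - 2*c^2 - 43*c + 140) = c - 4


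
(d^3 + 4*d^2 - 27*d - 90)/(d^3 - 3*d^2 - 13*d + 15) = (d + 6)/(d - 1)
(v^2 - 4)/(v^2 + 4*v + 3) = (v^2 - 4)/(v^2 + 4*v + 3)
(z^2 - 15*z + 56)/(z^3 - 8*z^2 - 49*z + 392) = 1/(z + 7)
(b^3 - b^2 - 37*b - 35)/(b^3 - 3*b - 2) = (b^2 - 2*b - 35)/(b^2 - b - 2)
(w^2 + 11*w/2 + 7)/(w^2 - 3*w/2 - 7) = (2*w + 7)/(2*w - 7)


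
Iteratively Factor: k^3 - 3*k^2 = (k)*(k^2 - 3*k) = k*(k - 3)*(k)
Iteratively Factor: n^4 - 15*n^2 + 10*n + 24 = (n + 4)*(n^3 - 4*n^2 + n + 6) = (n - 2)*(n + 4)*(n^2 - 2*n - 3) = (n - 2)*(n + 1)*(n + 4)*(n - 3)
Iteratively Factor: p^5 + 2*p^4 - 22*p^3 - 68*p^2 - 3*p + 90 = (p + 3)*(p^4 - p^3 - 19*p^2 - 11*p + 30) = (p + 2)*(p + 3)*(p^3 - 3*p^2 - 13*p + 15) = (p + 2)*(p + 3)^2*(p^2 - 6*p + 5) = (p - 1)*(p + 2)*(p + 3)^2*(p - 5)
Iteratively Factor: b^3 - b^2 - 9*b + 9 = (b + 3)*(b^2 - 4*b + 3) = (b - 1)*(b + 3)*(b - 3)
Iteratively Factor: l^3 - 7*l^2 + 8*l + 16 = (l - 4)*(l^2 - 3*l - 4) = (l - 4)*(l + 1)*(l - 4)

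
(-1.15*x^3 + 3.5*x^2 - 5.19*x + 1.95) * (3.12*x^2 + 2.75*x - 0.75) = -3.588*x^5 + 7.7575*x^4 - 5.7053*x^3 - 10.8135*x^2 + 9.255*x - 1.4625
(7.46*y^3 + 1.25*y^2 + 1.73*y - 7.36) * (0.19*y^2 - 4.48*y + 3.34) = 1.4174*y^5 - 33.1833*y^4 + 19.6451*y^3 - 4.9738*y^2 + 38.751*y - 24.5824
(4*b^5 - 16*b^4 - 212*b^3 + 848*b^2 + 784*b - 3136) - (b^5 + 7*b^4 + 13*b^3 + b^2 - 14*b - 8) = 3*b^5 - 23*b^4 - 225*b^3 + 847*b^2 + 798*b - 3128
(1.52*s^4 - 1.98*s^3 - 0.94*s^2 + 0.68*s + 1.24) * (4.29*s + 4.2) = 6.5208*s^5 - 2.1102*s^4 - 12.3486*s^3 - 1.0308*s^2 + 8.1756*s + 5.208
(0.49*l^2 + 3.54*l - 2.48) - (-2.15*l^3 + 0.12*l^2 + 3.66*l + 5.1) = 2.15*l^3 + 0.37*l^2 - 0.12*l - 7.58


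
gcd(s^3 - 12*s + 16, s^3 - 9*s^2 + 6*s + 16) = s - 2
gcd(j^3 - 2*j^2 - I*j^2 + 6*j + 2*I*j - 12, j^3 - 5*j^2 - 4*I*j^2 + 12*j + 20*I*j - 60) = j + 2*I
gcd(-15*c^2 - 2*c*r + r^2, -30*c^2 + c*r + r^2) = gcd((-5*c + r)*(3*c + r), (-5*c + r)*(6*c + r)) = -5*c + r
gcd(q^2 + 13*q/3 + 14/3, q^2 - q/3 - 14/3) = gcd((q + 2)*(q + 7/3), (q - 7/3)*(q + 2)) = q + 2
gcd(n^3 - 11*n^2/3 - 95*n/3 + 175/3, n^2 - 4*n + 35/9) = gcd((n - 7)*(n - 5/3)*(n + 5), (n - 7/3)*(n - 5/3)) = n - 5/3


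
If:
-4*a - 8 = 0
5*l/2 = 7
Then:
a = -2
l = 14/5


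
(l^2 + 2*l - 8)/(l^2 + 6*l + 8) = (l - 2)/(l + 2)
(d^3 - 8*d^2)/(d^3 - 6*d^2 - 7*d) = d*(8 - d)/(-d^2 + 6*d + 7)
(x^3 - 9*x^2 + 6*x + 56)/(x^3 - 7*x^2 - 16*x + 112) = (x + 2)/(x + 4)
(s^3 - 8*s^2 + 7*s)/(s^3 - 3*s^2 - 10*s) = (-s^2 + 8*s - 7)/(-s^2 + 3*s + 10)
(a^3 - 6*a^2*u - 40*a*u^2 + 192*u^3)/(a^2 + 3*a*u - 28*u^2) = (a^2 - 2*a*u - 48*u^2)/(a + 7*u)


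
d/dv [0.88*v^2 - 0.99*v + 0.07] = 1.76*v - 0.99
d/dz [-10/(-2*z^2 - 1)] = -40*z/(2*z^2 + 1)^2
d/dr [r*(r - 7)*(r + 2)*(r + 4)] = 4*r^3 - 3*r^2 - 68*r - 56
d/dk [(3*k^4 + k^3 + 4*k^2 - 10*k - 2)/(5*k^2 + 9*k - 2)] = 2*(15*k^5 + 43*k^4 - 3*k^3 + 40*k^2 + 2*k + 19)/(25*k^4 + 90*k^3 + 61*k^2 - 36*k + 4)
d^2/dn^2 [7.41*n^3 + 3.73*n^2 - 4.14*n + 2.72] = 44.46*n + 7.46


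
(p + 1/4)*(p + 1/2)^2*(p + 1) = p^4 + 9*p^3/4 + 7*p^2/4 + 9*p/16 + 1/16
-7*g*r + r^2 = r*(-7*g + r)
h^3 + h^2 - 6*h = h*(h - 2)*(h + 3)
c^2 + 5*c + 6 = (c + 2)*(c + 3)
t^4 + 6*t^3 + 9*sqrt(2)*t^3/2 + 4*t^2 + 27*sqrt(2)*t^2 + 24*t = t*(t + 6)*(t + sqrt(2)/2)*(t + 4*sqrt(2))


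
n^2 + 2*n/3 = n*(n + 2/3)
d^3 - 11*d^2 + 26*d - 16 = (d - 8)*(d - 2)*(d - 1)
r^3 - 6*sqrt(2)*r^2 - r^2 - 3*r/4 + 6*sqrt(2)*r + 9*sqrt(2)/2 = (r - 3/2)*(r + 1/2)*(r - 6*sqrt(2))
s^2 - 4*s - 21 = (s - 7)*(s + 3)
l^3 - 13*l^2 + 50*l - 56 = (l - 7)*(l - 4)*(l - 2)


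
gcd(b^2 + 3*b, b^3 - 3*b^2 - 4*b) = b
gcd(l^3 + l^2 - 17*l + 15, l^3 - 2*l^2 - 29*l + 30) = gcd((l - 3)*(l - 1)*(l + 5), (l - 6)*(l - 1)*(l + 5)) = l^2 + 4*l - 5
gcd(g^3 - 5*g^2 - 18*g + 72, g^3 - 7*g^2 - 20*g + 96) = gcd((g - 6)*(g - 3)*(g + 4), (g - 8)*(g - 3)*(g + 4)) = g^2 + g - 12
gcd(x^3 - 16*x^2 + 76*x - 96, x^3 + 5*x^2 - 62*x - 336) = x - 8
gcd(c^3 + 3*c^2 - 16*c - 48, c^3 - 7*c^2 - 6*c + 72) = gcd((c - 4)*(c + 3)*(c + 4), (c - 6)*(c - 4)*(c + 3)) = c^2 - c - 12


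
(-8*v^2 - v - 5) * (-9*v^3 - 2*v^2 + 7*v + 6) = 72*v^5 + 25*v^4 - 9*v^3 - 45*v^2 - 41*v - 30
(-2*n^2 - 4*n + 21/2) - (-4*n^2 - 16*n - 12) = 2*n^2 + 12*n + 45/2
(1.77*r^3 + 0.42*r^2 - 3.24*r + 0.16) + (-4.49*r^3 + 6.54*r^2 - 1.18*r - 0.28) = -2.72*r^3 + 6.96*r^2 - 4.42*r - 0.12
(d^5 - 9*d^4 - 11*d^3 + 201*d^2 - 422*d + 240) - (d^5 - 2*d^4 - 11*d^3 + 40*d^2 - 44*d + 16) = -7*d^4 + 161*d^2 - 378*d + 224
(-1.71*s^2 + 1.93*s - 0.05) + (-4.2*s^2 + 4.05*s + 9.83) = -5.91*s^2 + 5.98*s + 9.78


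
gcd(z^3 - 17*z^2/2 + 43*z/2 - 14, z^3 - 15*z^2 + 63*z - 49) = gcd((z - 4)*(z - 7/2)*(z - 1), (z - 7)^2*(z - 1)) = z - 1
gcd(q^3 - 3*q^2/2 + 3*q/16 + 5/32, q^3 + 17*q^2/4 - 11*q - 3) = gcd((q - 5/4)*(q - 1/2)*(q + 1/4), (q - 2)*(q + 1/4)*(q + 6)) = q + 1/4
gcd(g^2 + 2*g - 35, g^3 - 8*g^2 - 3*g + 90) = g - 5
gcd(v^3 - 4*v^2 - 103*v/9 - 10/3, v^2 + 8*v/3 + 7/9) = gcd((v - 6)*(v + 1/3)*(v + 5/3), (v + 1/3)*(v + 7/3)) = v + 1/3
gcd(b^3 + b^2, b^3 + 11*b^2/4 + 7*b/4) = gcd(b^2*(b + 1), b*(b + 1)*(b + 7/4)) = b^2 + b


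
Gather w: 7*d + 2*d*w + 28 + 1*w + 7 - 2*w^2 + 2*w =7*d - 2*w^2 + w*(2*d + 3) + 35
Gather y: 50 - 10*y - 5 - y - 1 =44 - 11*y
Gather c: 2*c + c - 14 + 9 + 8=3*c + 3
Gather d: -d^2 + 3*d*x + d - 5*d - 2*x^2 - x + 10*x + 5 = -d^2 + d*(3*x - 4) - 2*x^2 + 9*x + 5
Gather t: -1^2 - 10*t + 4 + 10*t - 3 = 0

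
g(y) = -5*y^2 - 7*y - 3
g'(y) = -10*y - 7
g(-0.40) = -1.00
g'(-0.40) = -3.00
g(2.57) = -54.01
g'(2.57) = -32.70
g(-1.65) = -5.06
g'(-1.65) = 9.50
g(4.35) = -128.06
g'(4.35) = -50.50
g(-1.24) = -2.01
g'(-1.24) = 5.40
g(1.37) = -21.97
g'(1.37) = -20.70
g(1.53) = -25.41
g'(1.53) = -22.30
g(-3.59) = -42.31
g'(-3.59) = 28.90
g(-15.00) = -1023.00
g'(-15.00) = 143.00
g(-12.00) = -639.00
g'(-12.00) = 113.00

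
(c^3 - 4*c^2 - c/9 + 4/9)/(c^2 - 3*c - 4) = (c^2 - 1/9)/(c + 1)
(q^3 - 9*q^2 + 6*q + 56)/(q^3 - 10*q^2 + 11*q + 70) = (q - 4)/(q - 5)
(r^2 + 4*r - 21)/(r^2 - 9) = (r + 7)/(r + 3)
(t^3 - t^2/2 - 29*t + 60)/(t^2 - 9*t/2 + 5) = (t^2 + 2*t - 24)/(t - 2)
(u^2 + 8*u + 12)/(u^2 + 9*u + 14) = (u + 6)/(u + 7)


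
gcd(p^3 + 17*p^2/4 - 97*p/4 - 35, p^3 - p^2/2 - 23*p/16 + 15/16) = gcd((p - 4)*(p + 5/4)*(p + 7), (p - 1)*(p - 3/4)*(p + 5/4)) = p + 5/4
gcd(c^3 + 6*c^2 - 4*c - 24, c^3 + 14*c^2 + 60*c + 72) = c^2 + 8*c + 12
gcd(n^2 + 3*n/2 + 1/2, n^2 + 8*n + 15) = 1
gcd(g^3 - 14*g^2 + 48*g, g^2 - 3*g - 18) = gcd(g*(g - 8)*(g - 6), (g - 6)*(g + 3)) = g - 6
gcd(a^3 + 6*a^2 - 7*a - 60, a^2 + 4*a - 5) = a + 5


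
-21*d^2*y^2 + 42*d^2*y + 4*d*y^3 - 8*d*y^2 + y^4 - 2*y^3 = y*(-3*d + y)*(7*d + y)*(y - 2)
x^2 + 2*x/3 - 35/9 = (x - 5/3)*(x + 7/3)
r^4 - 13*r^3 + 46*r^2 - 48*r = r*(r - 8)*(r - 3)*(r - 2)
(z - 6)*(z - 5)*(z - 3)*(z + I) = z^4 - 14*z^3 + I*z^3 + 63*z^2 - 14*I*z^2 - 90*z + 63*I*z - 90*I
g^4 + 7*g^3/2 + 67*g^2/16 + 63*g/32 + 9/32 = (g + 1/4)*(g + 3/4)*(g + 1)*(g + 3/2)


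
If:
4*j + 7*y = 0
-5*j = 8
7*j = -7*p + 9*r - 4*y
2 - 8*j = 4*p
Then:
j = -8/5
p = 37/10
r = 257/126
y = 32/35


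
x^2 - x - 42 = (x - 7)*(x + 6)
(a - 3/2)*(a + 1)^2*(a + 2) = a^4 + 5*a^3/2 - a^2 - 11*a/2 - 3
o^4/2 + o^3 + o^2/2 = o^2*(o/2 + 1/2)*(o + 1)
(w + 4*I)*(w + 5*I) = w^2 + 9*I*w - 20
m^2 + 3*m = m*(m + 3)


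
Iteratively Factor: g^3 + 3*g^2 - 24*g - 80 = (g + 4)*(g^2 - g - 20) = (g + 4)^2*(g - 5)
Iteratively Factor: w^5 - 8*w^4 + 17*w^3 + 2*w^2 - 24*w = (w - 4)*(w^4 - 4*w^3 + w^2 + 6*w) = w*(w - 4)*(w^3 - 4*w^2 + w + 6) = w*(w - 4)*(w - 2)*(w^2 - 2*w - 3) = w*(w - 4)*(w - 2)*(w + 1)*(w - 3)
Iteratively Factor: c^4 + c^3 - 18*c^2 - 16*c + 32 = (c - 1)*(c^3 + 2*c^2 - 16*c - 32) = (c - 1)*(c + 4)*(c^2 - 2*c - 8) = (c - 4)*(c - 1)*(c + 4)*(c + 2)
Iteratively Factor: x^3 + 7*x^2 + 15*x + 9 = (x + 1)*(x^2 + 6*x + 9) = (x + 1)*(x + 3)*(x + 3)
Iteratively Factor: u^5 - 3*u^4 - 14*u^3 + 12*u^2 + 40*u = (u - 5)*(u^4 + 2*u^3 - 4*u^2 - 8*u) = (u - 5)*(u + 2)*(u^3 - 4*u) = (u - 5)*(u - 2)*(u + 2)*(u^2 + 2*u) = (u - 5)*(u - 2)*(u + 2)^2*(u)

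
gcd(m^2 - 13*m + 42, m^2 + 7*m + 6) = 1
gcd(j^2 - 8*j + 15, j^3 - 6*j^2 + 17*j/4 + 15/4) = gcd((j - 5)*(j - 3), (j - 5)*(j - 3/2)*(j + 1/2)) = j - 5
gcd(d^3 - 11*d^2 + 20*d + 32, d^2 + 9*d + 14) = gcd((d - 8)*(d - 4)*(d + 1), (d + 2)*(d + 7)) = 1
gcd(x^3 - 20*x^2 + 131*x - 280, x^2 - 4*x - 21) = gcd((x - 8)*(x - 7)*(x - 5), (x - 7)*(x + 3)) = x - 7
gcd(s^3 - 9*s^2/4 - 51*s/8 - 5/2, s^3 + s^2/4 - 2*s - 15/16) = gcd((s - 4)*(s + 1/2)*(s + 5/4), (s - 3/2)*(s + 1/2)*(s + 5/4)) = s^2 + 7*s/4 + 5/8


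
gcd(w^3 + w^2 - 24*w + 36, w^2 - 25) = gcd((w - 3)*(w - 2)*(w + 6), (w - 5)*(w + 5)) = 1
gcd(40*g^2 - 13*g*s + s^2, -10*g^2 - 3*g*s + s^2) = -5*g + s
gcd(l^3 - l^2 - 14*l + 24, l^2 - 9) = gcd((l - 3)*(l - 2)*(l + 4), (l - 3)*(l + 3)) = l - 3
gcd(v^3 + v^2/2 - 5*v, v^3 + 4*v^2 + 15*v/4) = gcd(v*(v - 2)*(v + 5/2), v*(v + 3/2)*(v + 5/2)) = v^2 + 5*v/2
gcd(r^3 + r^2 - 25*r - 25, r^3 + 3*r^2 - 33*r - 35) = r^2 - 4*r - 5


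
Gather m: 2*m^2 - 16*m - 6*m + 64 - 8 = 2*m^2 - 22*m + 56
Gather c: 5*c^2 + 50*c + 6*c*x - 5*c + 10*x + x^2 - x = 5*c^2 + c*(6*x + 45) + x^2 + 9*x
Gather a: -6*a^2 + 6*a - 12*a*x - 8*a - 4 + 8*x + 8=-6*a^2 + a*(-12*x - 2) + 8*x + 4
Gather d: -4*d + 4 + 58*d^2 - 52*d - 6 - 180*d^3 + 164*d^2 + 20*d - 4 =-180*d^3 + 222*d^2 - 36*d - 6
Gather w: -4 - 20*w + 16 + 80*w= 60*w + 12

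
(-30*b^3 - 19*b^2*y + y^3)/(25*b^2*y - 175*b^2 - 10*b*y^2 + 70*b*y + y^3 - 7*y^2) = (6*b^2 + 5*b*y + y^2)/(-5*b*y + 35*b + y^2 - 7*y)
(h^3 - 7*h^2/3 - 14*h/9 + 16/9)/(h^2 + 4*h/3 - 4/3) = (3*h^2 - 5*h - 8)/(3*(h + 2))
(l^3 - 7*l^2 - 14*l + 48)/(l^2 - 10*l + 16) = l + 3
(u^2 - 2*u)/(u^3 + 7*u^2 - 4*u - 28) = u/(u^2 + 9*u + 14)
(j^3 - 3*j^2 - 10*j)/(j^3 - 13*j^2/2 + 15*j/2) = 2*(j + 2)/(2*j - 3)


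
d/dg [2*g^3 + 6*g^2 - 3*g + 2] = 6*g^2 + 12*g - 3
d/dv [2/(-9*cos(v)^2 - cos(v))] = -(2*sin(v)/cos(v)^2 + 36*tan(v))/(9*cos(v) + 1)^2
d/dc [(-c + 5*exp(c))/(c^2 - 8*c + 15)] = (2*(c - 4)*(c - 5*exp(c)) + (5*exp(c) - 1)*(c^2 - 8*c + 15))/(c^2 - 8*c + 15)^2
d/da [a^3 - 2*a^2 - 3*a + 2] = 3*a^2 - 4*a - 3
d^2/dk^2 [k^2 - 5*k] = 2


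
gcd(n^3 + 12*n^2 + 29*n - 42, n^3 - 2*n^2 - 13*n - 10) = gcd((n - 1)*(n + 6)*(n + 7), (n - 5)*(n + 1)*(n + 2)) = 1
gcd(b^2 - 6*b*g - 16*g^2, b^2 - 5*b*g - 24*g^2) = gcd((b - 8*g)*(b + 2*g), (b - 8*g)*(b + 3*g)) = b - 8*g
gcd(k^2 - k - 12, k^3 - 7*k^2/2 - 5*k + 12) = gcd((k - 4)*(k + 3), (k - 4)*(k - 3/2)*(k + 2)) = k - 4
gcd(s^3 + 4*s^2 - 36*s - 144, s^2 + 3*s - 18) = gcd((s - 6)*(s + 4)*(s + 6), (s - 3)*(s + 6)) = s + 6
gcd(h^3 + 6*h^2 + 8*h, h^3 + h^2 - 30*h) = h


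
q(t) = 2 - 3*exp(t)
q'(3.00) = -60.26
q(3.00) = -58.26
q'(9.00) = -24309.25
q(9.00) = -24307.25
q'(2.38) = -32.41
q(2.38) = -30.41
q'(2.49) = -36.18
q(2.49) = -34.18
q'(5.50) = -734.08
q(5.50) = -732.08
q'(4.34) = -230.12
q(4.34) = -228.12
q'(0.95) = -7.76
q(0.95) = -5.76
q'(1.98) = -21.73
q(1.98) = -19.73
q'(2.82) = -50.33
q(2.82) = -48.33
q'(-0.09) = -2.74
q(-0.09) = -0.74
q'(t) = -3*exp(t)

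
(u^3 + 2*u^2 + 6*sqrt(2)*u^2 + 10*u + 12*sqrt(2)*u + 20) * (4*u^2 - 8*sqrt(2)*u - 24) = 4*u^5 + 8*u^4 + 16*sqrt(2)*u^4 - 80*u^3 + 32*sqrt(2)*u^3 - 224*sqrt(2)*u^2 - 160*u^2 - 448*sqrt(2)*u - 240*u - 480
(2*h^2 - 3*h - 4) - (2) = 2*h^2 - 3*h - 6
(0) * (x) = 0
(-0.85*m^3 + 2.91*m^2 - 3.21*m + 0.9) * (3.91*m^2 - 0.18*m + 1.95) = -3.3235*m^5 + 11.5311*m^4 - 14.7324*m^3 + 9.7713*m^2 - 6.4215*m + 1.755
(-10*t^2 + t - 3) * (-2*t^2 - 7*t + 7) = 20*t^4 + 68*t^3 - 71*t^2 + 28*t - 21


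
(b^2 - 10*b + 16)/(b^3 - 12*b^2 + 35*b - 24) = (b - 2)/(b^2 - 4*b + 3)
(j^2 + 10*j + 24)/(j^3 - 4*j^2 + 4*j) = (j^2 + 10*j + 24)/(j*(j^2 - 4*j + 4))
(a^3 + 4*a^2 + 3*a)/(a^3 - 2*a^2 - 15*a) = (a + 1)/(a - 5)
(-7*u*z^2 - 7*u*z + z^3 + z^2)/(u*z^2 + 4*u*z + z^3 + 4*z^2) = (-7*u*z - 7*u + z^2 + z)/(u*z + 4*u + z^2 + 4*z)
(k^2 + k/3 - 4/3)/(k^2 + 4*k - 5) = (k + 4/3)/(k + 5)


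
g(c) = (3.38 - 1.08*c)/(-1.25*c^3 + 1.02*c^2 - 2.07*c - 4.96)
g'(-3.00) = 0.12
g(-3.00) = 0.15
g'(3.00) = 0.03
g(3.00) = -0.00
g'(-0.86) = 11.36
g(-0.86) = -2.64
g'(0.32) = 0.37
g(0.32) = -0.55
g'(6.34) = -0.00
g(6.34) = 0.01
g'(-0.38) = 1.09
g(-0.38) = -0.96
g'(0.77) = 0.33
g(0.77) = -0.39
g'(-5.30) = 0.02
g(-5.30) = 0.04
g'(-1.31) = 9.56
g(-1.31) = 2.07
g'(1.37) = 0.26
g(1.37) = -0.21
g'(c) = (3.38 - 1.08*c)*(3.75*c^2 - 2.04*c + 2.07)/(-1.25*c^3 + 1.02*c^2 - 2.07*c - 4.96)^2 - 1.08/(-1.25*c^3 + 1.02*c^2 - 2.07*c - 4.96)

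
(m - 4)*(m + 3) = m^2 - m - 12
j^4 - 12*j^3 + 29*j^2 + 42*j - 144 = (j - 8)*(j - 3)^2*(j + 2)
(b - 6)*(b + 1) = b^2 - 5*b - 6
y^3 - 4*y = y*(y - 2)*(y + 2)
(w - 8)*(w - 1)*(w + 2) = w^3 - 7*w^2 - 10*w + 16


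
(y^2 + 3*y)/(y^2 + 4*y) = (y + 3)/(y + 4)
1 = 1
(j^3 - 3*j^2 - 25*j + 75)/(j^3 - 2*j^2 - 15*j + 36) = (j^2 - 25)/(j^2 + j - 12)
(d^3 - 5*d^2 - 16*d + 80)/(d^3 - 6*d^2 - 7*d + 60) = (d + 4)/(d + 3)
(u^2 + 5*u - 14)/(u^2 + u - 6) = (u + 7)/(u + 3)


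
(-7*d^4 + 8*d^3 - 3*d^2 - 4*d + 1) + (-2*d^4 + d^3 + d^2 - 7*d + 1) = -9*d^4 + 9*d^3 - 2*d^2 - 11*d + 2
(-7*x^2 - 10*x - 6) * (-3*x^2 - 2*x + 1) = 21*x^4 + 44*x^3 + 31*x^2 + 2*x - 6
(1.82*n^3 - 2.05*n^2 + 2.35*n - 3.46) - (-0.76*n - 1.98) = 1.82*n^3 - 2.05*n^2 + 3.11*n - 1.48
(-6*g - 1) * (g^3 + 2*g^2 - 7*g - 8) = -6*g^4 - 13*g^3 + 40*g^2 + 55*g + 8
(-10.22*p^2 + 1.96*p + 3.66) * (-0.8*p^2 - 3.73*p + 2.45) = 8.176*p^4 + 36.5526*p^3 - 35.2778*p^2 - 8.8498*p + 8.967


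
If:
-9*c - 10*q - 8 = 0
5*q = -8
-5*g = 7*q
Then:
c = 8/9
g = 56/25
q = -8/5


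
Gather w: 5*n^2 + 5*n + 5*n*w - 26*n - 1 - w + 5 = 5*n^2 - 21*n + w*(5*n - 1) + 4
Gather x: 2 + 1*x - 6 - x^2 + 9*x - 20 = -x^2 + 10*x - 24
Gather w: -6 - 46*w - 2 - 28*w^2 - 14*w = -28*w^2 - 60*w - 8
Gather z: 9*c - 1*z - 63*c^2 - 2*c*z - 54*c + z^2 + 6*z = -63*c^2 - 45*c + z^2 + z*(5 - 2*c)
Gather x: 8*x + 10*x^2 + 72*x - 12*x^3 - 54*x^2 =-12*x^3 - 44*x^2 + 80*x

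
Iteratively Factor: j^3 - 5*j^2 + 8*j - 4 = (j - 2)*(j^2 - 3*j + 2) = (j - 2)*(j - 1)*(j - 2)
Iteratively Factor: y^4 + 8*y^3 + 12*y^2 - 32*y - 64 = (y - 2)*(y^3 + 10*y^2 + 32*y + 32) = (y - 2)*(y + 2)*(y^2 + 8*y + 16) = (y - 2)*(y + 2)*(y + 4)*(y + 4)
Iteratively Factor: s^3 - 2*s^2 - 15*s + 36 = (s - 3)*(s^2 + s - 12) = (s - 3)*(s + 4)*(s - 3)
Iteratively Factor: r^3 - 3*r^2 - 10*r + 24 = (r + 3)*(r^2 - 6*r + 8) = (r - 2)*(r + 3)*(r - 4)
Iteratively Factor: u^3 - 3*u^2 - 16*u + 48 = (u - 3)*(u^2 - 16) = (u - 3)*(u + 4)*(u - 4)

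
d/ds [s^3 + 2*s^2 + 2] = s*(3*s + 4)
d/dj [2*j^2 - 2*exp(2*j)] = 4*j - 4*exp(2*j)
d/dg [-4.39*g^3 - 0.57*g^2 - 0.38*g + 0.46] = -13.17*g^2 - 1.14*g - 0.38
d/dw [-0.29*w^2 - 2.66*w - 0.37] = -0.58*w - 2.66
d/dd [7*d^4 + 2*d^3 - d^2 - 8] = 2*d*(14*d^2 + 3*d - 1)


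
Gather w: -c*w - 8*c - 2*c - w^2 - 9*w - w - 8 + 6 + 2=-10*c - w^2 + w*(-c - 10)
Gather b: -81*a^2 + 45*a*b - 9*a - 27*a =-81*a^2 + 45*a*b - 36*a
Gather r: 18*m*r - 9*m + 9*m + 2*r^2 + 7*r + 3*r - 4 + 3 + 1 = 2*r^2 + r*(18*m + 10)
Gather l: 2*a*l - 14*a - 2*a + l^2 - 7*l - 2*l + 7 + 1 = -16*a + l^2 + l*(2*a - 9) + 8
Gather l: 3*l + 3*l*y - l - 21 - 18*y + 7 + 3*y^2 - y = l*(3*y + 2) + 3*y^2 - 19*y - 14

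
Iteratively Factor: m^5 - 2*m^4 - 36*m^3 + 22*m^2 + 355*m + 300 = (m - 5)*(m^4 + 3*m^3 - 21*m^2 - 83*m - 60) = (m - 5)*(m + 4)*(m^3 - m^2 - 17*m - 15) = (m - 5)*(m + 3)*(m + 4)*(m^2 - 4*m - 5) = (m - 5)^2*(m + 3)*(m + 4)*(m + 1)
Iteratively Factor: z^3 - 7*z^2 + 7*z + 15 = (z + 1)*(z^2 - 8*z + 15) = (z - 3)*(z + 1)*(z - 5)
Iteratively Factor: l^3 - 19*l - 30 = (l + 2)*(l^2 - 2*l - 15) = (l - 5)*(l + 2)*(l + 3)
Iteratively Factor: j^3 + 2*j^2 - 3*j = (j)*(j^2 + 2*j - 3) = j*(j - 1)*(j + 3)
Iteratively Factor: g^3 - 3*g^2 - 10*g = (g - 5)*(g^2 + 2*g) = g*(g - 5)*(g + 2)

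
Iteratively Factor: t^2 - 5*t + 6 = (t - 2)*(t - 3)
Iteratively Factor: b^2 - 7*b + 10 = (b - 2)*(b - 5)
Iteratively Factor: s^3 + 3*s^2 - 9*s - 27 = (s - 3)*(s^2 + 6*s + 9) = (s - 3)*(s + 3)*(s + 3)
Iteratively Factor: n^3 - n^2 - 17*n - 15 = (n - 5)*(n^2 + 4*n + 3) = (n - 5)*(n + 1)*(n + 3)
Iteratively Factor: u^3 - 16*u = (u - 4)*(u^2 + 4*u) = (u - 4)*(u + 4)*(u)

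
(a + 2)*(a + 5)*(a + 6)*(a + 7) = a^4 + 20*a^3 + 143*a^2 + 424*a + 420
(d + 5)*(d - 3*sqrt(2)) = d^2 - 3*sqrt(2)*d + 5*d - 15*sqrt(2)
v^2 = v^2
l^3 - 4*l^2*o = l^2*(l - 4*o)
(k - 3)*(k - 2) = k^2 - 5*k + 6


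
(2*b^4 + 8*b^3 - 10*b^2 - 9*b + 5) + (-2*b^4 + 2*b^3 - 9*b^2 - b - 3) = 10*b^3 - 19*b^2 - 10*b + 2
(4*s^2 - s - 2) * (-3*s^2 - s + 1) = -12*s^4 - s^3 + 11*s^2 + s - 2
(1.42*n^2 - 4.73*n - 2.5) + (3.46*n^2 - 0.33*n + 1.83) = 4.88*n^2 - 5.06*n - 0.67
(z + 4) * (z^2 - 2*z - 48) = z^3 + 2*z^2 - 56*z - 192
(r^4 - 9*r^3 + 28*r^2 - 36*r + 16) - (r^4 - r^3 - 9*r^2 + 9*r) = -8*r^3 + 37*r^2 - 45*r + 16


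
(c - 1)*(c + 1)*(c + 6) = c^3 + 6*c^2 - c - 6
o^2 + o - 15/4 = (o - 3/2)*(o + 5/2)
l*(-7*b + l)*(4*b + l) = -28*b^2*l - 3*b*l^2 + l^3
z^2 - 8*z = z*(z - 8)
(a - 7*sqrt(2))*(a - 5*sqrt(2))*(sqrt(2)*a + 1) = sqrt(2)*a^3 - 23*a^2 + 58*sqrt(2)*a + 70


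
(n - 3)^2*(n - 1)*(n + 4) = n^4 - 3*n^3 - 13*n^2 + 51*n - 36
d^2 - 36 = (d - 6)*(d + 6)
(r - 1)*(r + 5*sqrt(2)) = r^2 - r + 5*sqrt(2)*r - 5*sqrt(2)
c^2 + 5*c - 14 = (c - 2)*(c + 7)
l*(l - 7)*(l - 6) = l^3 - 13*l^2 + 42*l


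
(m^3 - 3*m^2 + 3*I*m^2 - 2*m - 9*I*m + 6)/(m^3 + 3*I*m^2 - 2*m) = (m - 3)/m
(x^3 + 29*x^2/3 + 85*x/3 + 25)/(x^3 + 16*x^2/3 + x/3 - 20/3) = (3*x^2 + 14*x + 15)/(3*x^2 + x - 4)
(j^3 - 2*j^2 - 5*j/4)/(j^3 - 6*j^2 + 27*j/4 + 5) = j/(j - 4)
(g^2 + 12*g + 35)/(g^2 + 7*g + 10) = (g + 7)/(g + 2)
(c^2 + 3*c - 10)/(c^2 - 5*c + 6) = (c + 5)/(c - 3)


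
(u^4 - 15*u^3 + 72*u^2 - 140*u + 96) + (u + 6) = u^4 - 15*u^3 + 72*u^2 - 139*u + 102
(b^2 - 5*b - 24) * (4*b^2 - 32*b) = 4*b^4 - 52*b^3 + 64*b^2 + 768*b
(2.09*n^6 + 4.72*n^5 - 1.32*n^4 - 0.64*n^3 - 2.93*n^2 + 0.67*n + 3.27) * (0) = 0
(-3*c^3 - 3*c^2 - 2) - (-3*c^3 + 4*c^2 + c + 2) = -7*c^2 - c - 4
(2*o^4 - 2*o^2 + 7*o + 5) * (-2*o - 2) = -4*o^5 - 4*o^4 + 4*o^3 - 10*o^2 - 24*o - 10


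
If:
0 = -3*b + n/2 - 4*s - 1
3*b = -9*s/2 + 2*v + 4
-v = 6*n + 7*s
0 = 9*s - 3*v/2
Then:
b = 154/453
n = 130/151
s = -60/151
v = -360/151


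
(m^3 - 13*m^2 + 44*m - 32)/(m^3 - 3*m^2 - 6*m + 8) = (m - 8)/(m + 2)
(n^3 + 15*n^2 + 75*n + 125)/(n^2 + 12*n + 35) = (n^2 + 10*n + 25)/(n + 7)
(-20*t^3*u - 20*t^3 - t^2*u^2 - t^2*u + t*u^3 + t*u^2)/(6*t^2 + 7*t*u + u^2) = t*(-20*t^2*u - 20*t^2 - t*u^2 - t*u + u^3 + u^2)/(6*t^2 + 7*t*u + u^2)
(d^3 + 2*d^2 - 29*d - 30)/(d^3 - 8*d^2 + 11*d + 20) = (d + 6)/(d - 4)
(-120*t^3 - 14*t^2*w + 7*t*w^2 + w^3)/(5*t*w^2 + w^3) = -24*t^2/w^2 + 2*t/w + 1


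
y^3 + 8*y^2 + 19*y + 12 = (y + 1)*(y + 3)*(y + 4)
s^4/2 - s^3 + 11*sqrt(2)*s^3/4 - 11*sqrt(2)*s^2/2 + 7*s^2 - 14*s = s*(s/2 + sqrt(2))*(s - 2)*(s + 7*sqrt(2)/2)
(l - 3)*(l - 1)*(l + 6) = l^3 + 2*l^2 - 21*l + 18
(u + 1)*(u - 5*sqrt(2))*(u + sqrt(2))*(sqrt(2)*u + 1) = sqrt(2)*u^4 - 7*u^3 + sqrt(2)*u^3 - 14*sqrt(2)*u^2 - 7*u^2 - 14*sqrt(2)*u - 10*u - 10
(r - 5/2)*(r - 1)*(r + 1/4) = r^3 - 13*r^2/4 + 13*r/8 + 5/8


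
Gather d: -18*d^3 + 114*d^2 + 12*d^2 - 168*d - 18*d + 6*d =-18*d^3 + 126*d^2 - 180*d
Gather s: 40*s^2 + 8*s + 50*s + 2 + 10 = 40*s^2 + 58*s + 12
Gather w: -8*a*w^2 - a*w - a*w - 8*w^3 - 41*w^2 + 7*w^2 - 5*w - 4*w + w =-8*w^3 + w^2*(-8*a - 34) + w*(-2*a - 8)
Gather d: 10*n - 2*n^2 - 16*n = -2*n^2 - 6*n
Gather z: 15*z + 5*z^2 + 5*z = 5*z^2 + 20*z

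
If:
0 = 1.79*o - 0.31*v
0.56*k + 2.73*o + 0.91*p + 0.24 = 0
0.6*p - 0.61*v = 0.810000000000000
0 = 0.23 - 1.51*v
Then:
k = -3.00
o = 0.03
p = 1.50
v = 0.15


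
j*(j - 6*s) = j^2 - 6*j*s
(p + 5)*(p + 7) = p^2 + 12*p + 35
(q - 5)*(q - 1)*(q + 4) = q^3 - 2*q^2 - 19*q + 20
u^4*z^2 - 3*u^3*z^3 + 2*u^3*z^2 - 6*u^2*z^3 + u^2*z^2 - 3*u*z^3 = u*(u - 3*z)*(u*z + z)^2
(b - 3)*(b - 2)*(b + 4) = b^3 - b^2 - 14*b + 24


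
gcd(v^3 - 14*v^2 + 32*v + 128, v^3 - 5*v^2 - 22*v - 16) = v^2 - 6*v - 16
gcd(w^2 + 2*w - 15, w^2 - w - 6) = w - 3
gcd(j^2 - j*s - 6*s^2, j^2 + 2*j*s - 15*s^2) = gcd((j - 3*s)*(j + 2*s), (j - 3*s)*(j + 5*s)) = -j + 3*s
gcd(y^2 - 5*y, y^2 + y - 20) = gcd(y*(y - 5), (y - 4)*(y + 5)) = 1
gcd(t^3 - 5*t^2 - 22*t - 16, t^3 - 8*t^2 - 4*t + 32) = t^2 - 6*t - 16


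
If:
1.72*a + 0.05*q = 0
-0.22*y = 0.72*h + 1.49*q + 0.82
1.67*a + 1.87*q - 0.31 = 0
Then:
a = -0.00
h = -0.305555555555556*y - 1.4910953997184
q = 0.17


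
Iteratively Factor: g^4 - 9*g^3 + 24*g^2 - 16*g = (g - 4)*(g^3 - 5*g^2 + 4*g) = (g - 4)^2*(g^2 - g) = (g - 4)^2*(g - 1)*(g)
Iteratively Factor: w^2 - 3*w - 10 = (w + 2)*(w - 5)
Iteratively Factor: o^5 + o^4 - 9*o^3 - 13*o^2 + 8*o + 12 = (o + 2)*(o^4 - o^3 - 7*o^2 + o + 6) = (o + 2)^2*(o^3 - 3*o^2 - o + 3) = (o - 3)*(o + 2)^2*(o^2 - 1) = (o - 3)*(o + 1)*(o + 2)^2*(o - 1)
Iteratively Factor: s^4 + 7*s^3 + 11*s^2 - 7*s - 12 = (s + 1)*(s^3 + 6*s^2 + 5*s - 12) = (s + 1)*(s + 4)*(s^2 + 2*s - 3) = (s + 1)*(s + 3)*(s + 4)*(s - 1)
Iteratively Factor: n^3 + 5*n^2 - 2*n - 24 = (n - 2)*(n^2 + 7*n + 12) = (n - 2)*(n + 3)*(n + 4)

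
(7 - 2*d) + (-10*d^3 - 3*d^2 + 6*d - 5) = -10*d^3 - 3*d^2 + 4*d + 2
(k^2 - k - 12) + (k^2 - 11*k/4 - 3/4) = 2*k^2 - 15*k/4 - 51/4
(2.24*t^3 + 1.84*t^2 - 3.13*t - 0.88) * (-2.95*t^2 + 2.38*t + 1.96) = -6.608*t^5 - 0.0968000000000009*t^4 + 18.0031*t^3 - 1.247*t^2 - 8.2292*t - 1.7248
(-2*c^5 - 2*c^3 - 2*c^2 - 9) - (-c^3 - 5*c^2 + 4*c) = -2*c^5 - c^3 + 3*c^2 - 4*c - 9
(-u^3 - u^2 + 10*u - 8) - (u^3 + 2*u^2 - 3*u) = -2*u^3 - 3*u^2 + 13*u - 8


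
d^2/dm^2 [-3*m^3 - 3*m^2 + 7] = -18*m - 6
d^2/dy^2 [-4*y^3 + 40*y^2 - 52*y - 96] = 80 - 24*y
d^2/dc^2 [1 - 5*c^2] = -10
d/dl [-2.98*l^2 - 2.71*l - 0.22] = -5.96*l - 2.71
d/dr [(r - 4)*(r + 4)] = 2*r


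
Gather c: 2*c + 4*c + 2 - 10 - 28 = 6*c - 36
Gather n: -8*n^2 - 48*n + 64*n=-8*n^2 + 16*n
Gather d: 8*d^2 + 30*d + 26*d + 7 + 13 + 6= 8*d^2 + 56*d + 26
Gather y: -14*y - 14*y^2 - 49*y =-14*y^2 - 63*y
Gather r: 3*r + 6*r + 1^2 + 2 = 9*r + 3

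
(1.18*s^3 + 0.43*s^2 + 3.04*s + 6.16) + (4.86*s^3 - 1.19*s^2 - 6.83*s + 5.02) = 6.04*s^3 - 0.76*s^2 - 3.79*s + 11.18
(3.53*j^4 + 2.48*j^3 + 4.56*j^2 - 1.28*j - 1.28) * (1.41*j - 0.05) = 4.9773*j^5 + 3.3203*j^4 + 6.3056*j^3 - 2.0328*j^2 - 1.7408*j + 0.064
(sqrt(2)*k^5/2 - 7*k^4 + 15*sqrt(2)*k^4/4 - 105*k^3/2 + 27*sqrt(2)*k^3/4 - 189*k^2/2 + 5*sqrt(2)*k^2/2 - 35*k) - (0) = sqrt(2)*k^5/2 - 7*k^4 + 15*sqrt(2)*k^4/4 - 105*k^3/2 + 27*sqrt(2)*k^3/4 - 189*k^2/2 + 5*sqrt(2)*k^2/2 - 35*k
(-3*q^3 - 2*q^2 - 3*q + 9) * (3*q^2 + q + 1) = -9*q^5 - 9*q^4 - 14*q^3 + 22*q^2 + 6*q + 9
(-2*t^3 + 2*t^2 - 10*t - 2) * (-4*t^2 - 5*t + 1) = 8*t^5 + 2*t^4 + 28*t^3 + 60*t^2 - 2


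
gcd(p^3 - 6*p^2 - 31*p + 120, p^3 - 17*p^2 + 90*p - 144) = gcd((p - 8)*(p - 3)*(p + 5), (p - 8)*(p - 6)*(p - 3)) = p^2 - 11*p + 24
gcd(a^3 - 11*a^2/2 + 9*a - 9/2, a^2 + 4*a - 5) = a - 1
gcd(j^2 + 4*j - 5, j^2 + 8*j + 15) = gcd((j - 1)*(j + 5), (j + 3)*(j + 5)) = j + 5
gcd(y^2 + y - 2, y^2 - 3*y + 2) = y - 1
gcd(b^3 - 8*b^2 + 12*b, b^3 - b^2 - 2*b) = b^2 - 2*b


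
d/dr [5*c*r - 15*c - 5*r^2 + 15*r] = 5*c - 10*r + 15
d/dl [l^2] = 2*l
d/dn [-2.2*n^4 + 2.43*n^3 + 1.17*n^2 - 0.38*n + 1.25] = -8.8*n^3 + 7.29*n^2 + 2.34*n - 0.38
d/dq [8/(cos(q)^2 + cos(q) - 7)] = 8*(2*cos(q) + 1)*sin(q)/(cos(q)^2 + cos(q) - 7)^2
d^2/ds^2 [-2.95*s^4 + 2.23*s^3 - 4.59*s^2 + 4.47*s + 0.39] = -35.4*s^2 + 13.38*s - 9.18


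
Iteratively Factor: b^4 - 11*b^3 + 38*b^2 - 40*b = (b - 2)*(b^3 - 9*b^2 + 20*b) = b*(b - 2)*(b^2 - 9*b + 20) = b*(b - 5)*(b - 2)*(b - 4)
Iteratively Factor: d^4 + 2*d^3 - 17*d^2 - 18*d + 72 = (d - 3)*(d^3 + 5*d^2 - 2*d - 24) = (d - 3)*(d + 4)*(d^2 + d - 6) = (d - 3)*(d - 2)*(d + 4)*(d + 3)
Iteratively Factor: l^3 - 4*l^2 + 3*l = (l - 1)*(l^2 - 3*l) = (l - 3)*(l - 1)*(l)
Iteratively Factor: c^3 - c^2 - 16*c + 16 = (c + 4)*(c^2 - 5*c + 4) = (c - 1)*(c + 4)*(c - 4)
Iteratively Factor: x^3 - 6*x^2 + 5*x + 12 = (x - 4)*(x^2 - 2*x - 3) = (x - 4)*(x + 1)*(x - 3)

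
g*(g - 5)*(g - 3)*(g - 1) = g^4 - 9*g^3 + 23*g^2 - 15*g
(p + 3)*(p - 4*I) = p^2 + 3*p - 4*I*p - 12*I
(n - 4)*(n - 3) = n^2 - 7*n + 12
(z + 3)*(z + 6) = z^2 + 9*z + 18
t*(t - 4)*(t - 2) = t^3 - 6*t^2 + 8*t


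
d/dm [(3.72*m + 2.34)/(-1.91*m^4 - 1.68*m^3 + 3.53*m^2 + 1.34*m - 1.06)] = (21.3156*m^4 + 30.3768*m^3 - 1.338*m^2 - 16.5204*m - 7.0788)/(3.6481*m^8 + 6.4176*m^7 - 10.6622*m^6 - 16.9796*m^5 + 12.0077*m^4 + 13.022*m^3 - 5.688*m^2 - 2.8408*m + 1.1236)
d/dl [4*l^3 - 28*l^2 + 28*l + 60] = 12*l^2 - 56*l + 28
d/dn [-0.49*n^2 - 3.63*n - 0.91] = -0.98*n - 3.63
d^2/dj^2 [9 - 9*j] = 0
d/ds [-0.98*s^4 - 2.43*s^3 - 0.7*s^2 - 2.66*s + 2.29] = -3.92*s^3 - 7.29*s^2 - 1.4*s - 2.66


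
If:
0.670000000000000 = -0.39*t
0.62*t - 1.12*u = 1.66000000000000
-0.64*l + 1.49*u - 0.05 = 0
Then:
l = -5.74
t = -1.72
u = -2.43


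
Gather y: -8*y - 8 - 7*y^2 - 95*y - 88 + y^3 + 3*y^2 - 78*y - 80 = y^3 - 4*y^2 - 181*y - 176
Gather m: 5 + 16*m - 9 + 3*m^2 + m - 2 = 3*m^2 + 17*m - 6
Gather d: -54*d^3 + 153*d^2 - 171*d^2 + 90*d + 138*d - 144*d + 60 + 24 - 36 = -54*d^3 - 18*d^2 + 84*d + 48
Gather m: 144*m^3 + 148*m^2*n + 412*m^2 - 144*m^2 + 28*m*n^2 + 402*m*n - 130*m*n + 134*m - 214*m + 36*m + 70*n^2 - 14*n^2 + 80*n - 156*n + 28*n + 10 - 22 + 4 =144*m^3 + m^2*(148*n + 268) + m*(28*n^2 + 272*n - 44) + 56*n^2 - 48*n - 8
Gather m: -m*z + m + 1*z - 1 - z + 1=m*(1 - z)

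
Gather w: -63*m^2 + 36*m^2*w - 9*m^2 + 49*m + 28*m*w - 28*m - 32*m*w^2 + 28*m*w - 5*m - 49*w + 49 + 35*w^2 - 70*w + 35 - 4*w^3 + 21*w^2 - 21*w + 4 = -72*m^2 + 16*m - 4*w^3 + w^2*(56 - 32*m) + w*(36*m^2 + 56*m - 140) + 88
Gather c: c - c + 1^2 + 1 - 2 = 0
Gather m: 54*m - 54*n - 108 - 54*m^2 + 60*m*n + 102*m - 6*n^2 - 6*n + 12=-54*m^2 + m*(60*n + 156) - 6*n^2 - 60*n - 96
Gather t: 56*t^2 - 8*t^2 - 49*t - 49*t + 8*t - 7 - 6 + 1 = 48*t^2 - 90*t - 12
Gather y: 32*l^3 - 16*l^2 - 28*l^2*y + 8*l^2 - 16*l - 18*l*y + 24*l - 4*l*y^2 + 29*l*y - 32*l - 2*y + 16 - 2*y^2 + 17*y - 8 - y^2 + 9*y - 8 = 32*l^3 - 8*l^2 - 24*l + y^2*(-4*l - 3) + y*(-28*l^2 + 11*l + 24)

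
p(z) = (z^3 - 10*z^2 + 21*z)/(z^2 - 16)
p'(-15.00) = 0.69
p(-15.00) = -28.42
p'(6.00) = 0.99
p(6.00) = -0.90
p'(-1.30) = -4.23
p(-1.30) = 3.24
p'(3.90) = 150.38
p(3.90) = 13.77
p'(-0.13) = -1.48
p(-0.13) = 0.18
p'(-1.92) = -7.86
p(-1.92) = 6.84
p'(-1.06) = -3.40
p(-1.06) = 2.33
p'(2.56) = 0.83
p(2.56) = -0.53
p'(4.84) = 2.63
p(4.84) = -2.59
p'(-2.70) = -21.75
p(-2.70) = 17.14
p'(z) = -2*z*(z^3 - 10*z^2 + 21*z)/(z^2 - 16)^2 + (3*z^2 - 20*z + 21)/(z^2 - 16)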